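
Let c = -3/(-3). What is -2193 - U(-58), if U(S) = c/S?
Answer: -127193/58 ≈ -2193.0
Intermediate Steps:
c = 1 (c = -⅓*(-3) = 1)
U(S) = 1/S
-2193 - U(-58) = -2193 - 1/(-58) = -2193 - 1*(-1/58) = -2193 + 1/58 = -127193/58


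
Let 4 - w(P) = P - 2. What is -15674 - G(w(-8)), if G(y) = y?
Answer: -15688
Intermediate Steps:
w(P) = 6 - P (w(P) = 4 - (P - 2) = 4 - (-2 + P) = 4 + (2 - P) = 6 - P)
-15674 - G(w(-8)) = -15674 - (6 - 1*(-8)) = -15674 - (6 + 8) = -15674 - 1*14 = -15674 - 14 = -15688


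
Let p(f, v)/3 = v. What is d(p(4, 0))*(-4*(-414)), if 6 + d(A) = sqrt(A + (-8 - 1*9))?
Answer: -9936 + 1656*I*sqrt(17) ≈ -9936.0 + 6827.9*I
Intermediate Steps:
p(f, v) = 3*v
d(A) = -6 + sqrt(-17 + A) (d(A) = -6 + sqrt(A + (-8 - 1*9)) = -6 + sqrt(A + (-8 - 9)) = -6 + sqrt(A - 17) = -6 + sqrt(-17 + A))
d(p(4, 0))*(-4*(-414)) = (-6 + sqrt(-17 + 3*0))*(-4*(-414)) = (-6 + sqrt(-17 + 0))*1656 = (-6 + sqrt(-17))*1656 = (-6 + I*sqrt(17))*1656 = -9936 + 1656*I*sqrt(17)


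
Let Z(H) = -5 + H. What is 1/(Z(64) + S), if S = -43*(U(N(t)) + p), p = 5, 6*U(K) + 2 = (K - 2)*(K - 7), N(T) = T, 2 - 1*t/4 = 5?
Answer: -1/2048 ≈ -0.00048828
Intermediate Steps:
t = -12 (t = 8 - 4*5 = 8 - 20 = -12)
U(K) = -1/3 + (-7 + K)*(-2 + K)/6 (U(K) = -1/3 + ((K - 2)*(K - 7))/6 = -1/3 + ((-2 + K)*(-7 + K))/6 = -1/3 + ((-7 + K)*(-2 + K))/6 = -1/3 + (-7 + K)*(-2 + K)/6)
S = -2107 (S = -43*((2 - 3/2*(-12) + (1/6)*(-12)**2) + 5) = -43*((2 + 18 + (1/6)*144) + 5) = -43*((2 + 18 + 24) + 5) = -43*(44 + 5) = -43*49 = -2107)
1/(Z(64) + S) = 1/((-5 + 64) - 2107) = 1/(59 - 2107) = 1/(-2048) = -1/2048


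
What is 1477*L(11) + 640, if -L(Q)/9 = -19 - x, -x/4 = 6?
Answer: -65825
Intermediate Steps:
x = -24 (x = -4*6 = -24)
L(Q) = -45 (L(Q) = -9*(-19 - 1*(-24)) = -9*(-19 + 24) = -9*5 = -45)
1477*L(11) + 640 = 1477*(-45) + 640 = -66465 + 640 = -65825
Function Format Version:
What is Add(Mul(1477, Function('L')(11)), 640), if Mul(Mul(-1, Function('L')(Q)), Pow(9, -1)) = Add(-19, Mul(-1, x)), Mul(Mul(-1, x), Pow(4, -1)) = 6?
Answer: -65825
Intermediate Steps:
x = -24 (x = Mul(-4, 6) = -24)
Function('L')(Q) = -45 (Function('L')(Q) = Mul(-9, Add(-19, Mul(-1, -24))) = Mul(-9, Add(-19, 24)) = Mul(-9, 5) = -45)
Add(Mul(1477, Function('L')(11)), 640) = Add(Mul(1477, -45), 640) = Add(-66465, 640) = -65825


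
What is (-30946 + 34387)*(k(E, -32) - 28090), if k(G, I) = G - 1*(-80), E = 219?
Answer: -95628831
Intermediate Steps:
k(G, I) = 80 + G (k(G, I) = G + 80 = 80 + G)
(-30946 + 34387)*(k(E, -32) - 28090) = (-30946 + 34387)*((80 + 219) - 28090) = 3441*(299 - 28090) = 3441*(-27791) = -95628831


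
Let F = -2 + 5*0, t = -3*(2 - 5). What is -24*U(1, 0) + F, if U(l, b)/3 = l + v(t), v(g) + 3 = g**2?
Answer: -5690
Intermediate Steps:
t = 9 (t = -3*(-3) = 9)
F = -2 (F = -2 + 0 = -2)
v(g) = -3 + g**2
U(l, b) = 234 + 3*l (U(l, b) = 3*(l + (-3 + 9**2)) = 3*(l + (-3 + 81)) = 3*(l + 78) = 3*(78 + l) = 234 + 3*l)
-24*U(1, 0) + F = -24*(234 + 3*1) - 2 = -24*(234 + 3) - 2 = -24*237 - 2 = -5688 - 2 = -5690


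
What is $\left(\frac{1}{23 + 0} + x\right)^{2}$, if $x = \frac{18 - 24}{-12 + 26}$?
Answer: $\frac{3844}{25921} \approx 0.1483$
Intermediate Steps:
$x = - \frac{3}{7}$ ($x = - \frac{6}{14} = \left(-6\right) \frac{1}{14} = - \frac{3}{7} \approx -0.42857$)
$\left(\frac{1}{23 + 0} + x\right)^{2} = \left(\frac{1}{23 + 0} - \frac{3}{7}\right)^{2} = \left(\frac{1}{23} - \frac{3}{7}\right)^{2} = \left(- \frac{62}{161}\right)^{2} = \frac{3844}{25921}$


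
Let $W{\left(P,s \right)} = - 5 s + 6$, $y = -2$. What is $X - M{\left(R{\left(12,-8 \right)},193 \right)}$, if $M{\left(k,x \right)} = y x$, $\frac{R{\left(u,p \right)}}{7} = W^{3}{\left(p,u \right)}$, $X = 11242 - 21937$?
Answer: $-10309$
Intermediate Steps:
$X = -10695$ ($X = 11242 - 21937 = -10695$)
$W{\left(P,s \right)} = 6 - 5 s$
$R{\left(u,p \right)} = 7 \left(6 - 5 u\right)^{3}$
$M{\left(k,x \right)} = - 2 x$
$X - M{\left(R{\left(12,-8 \right)},193 \right)} = -10695 - \left(-2\right) 193 = -10695 - -386 = -10695 + 386 = -10309$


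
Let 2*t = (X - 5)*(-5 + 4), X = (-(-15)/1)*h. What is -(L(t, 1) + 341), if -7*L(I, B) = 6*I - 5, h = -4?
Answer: -2197/7 ≈ -313.86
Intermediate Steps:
X = -60 (X = -(-15)/1*(-4) = -(-15)*(-4) = -3*(-5)*(-4) = 15*(-4) = -60)
t = 65/2 (t = ((-60 - 5)*(-5 + 4))/2 = (-65*(-1))/2 = (½)*65 = 65/2 ≈ 32.500)
L(I, B) = 5/7 - 6*I/7 (L(I, B) = -(6*I - 5)/7 = -(-5 + 6*I)/7 = 5/7 - 6*I/7)
-(L(t, 1) + 341) = -((5/7 - 6/7*65/2) + 341) = -((5/7 - 195/7) + 341) = -(-190/7 + 341) = -1*2197/7 = -2197/7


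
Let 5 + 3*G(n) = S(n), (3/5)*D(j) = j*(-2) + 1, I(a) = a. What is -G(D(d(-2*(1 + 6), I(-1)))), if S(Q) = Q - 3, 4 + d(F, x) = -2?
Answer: -41/9 ≈ -4.5556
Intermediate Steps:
d(F, x) = -6 (d(F, x) = -4 - 2 = -6)
S(Q) = -3 + Q
D(j) = 5/3 - 10*j/3 (D(j) = 5*(j*(-2) + 1)/3 = 5*(-2*j + 1)/3 = 5*(1 - 2*j)/3 = 5/3 - 10*j/3)
G(n) = -8/3 + n/3 (G(n) = -5/3 + (-3 + n)/3 = -5/3 + (-1 + n/3) = -8/3 + n/3)
-G(D(d(-2*(1 + 6), I(-1)))) = -(-8/3 + (5/3 - 10/3*(-6))/3) = -(-8/3 + (5/3 + 20)/3) = -(-8/3 + (⅓)*(65/3)) = -(-8/3 + 65/9) = -1*41/9 = -41/9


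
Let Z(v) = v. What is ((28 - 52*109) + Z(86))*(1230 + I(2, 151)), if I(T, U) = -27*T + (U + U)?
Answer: -8208812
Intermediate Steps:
I(T, U) = -27*T + 2*U
((28 - 52*109) + Z(86))*(1230 + I(2, 151)) = ((28 - 52*109) + 86)*(1230 + (-27*2 + 2*151)) = ((28 - 5668) + 86)*(1230 + (-54 + 302)) = (-5640 + 86)*(1230 + 248) = -5554*1478 = -8208812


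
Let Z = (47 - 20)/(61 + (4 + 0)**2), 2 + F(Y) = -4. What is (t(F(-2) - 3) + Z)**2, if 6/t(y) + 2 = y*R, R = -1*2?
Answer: 199809/379456 ≈ 0.52657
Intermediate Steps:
R = -2
F(Y) = -6 (F(Y) = -2 - 4 = -6)
Z = 27/77 (Z = 27/(61 + 4**2) = 27/(61 + 16) = 27/77 ≈ 0.35065)
t(y) = 6/(-2 - 2*y) (t(y) = 6/(-2 + y*(-2)) = 6/(-2 - 2*y))
(t(F(-2) - 3) + Z)**2 = (-3/(1 + (-6 - 3)) + 27/77)**2 = (-3/(1 - 9) + 27/77)**2 = (-3/(-8) + 27/77)**2 = (-3*(-1/8) + 27/77)**2 = (3/8 + 27/77)**2 = (447/616)**2 = 199809/379456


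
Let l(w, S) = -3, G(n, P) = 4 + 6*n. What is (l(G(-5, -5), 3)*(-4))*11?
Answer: 132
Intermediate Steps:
(l(G(-5, -5), 3)*(-4))*11 = -3*(-4)*11 = 12*11 = 132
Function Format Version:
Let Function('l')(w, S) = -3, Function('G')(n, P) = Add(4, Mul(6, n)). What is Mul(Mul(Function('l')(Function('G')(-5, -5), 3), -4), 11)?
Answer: 132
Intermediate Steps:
Mul(Mul(Function('l')(Function('G')(-5, -5), 3), -4), 11) = Mul(Mul(-3, -4), 11) = Mul(12, 11) = 132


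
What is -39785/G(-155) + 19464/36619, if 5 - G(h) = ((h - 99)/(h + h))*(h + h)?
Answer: -1451845739/9484321 ≈ -153.08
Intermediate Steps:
G(h) = 104 - h (G(h) = 5 - (h - 99)/(h + h)*(h + h) = 5 - (-99 + h)/((2*h))*2*h = 5 - (-99 + h)*(1/(2*h))*2*h = 5 - (-99 + h)/(2*h)*2*h = 5 - (-99 + h) = 5 + (99 - h) = 104 - h)
-39785/G(-155) + 19464/36619 = -39785/(104 - 1*(-155)) + 19464/36619 = -39785/(104 + 155) + 19464*(1/36619) = -39785/259 + 19464/36619 = -1451845739/9484321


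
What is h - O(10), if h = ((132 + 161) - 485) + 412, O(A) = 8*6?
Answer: 172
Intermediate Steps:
O(A) = 48
h = 220 (h = (293 - 485) + 412 = -192 + 412 = 220)
h - O(10) = 220 - 1*48 = 220 - 48 = 172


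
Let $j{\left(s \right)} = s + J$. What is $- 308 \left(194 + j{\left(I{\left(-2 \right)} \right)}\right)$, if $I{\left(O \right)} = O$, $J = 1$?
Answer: $-59444$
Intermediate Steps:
$j{\left(s \right)} = 1 + s$ ($j{\left(s \right)} = s + 1 = 1 + s$)
$- 308 \left(194 + j{\left(I{\left(-2 \right)} \right)}\right) = - 308 \left(194 + \left(1 - 2\right)\right) = - 308 \left(194 - 1\right) = \left(-308\right) 193 = -59444$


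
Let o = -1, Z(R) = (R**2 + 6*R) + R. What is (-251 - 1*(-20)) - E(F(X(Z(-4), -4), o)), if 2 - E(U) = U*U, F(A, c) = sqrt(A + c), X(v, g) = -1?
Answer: -235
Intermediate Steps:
Z(R) = R**2 + 7*R
E(U) = 2 - U**2 (E(U) = 2 - U*U = 2 - U**2)
(-251 - 1*(-20)) - E(F(X(Z(-4), -4), o)) = (-251 - 1*(-20)) - (2 - (sqrt(-1 - 1))**2) = (-251 + 20) - (2 - (sqrt(-2))**2) = -231 - (2 - (I*sqrt(2))**2) = -231 - (2 - 1*(-2)) = -231 - (2 + 2) = -231 - 1*4 = -231 - 4 = -235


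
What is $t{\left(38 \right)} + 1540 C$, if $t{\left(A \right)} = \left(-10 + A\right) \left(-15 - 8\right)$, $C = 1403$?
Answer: $2159976$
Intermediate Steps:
$t{\left(A \right)} = 230 - 23 A$ ($t{\left(A \right)} = \left(-10 + A\right) \left(-23\right) = 230 - 23 A$)
$t{\left(38 \right)} + 1540 C = \left(230 - 874\right) + 1540 \cdot 1403 = \left(230 - 874\right) + 2160620 = -644 + 2160620 = 2159976$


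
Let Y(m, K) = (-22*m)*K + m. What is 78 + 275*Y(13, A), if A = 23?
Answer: -1805297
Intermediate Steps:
Y(m, K) = m - 22*K*m (Y(m, K) = -22*K*m + m = m - 22*K*m)
78 + 275*Y(13, A) = 78 + 275*(13*(1 - 22*23)) = 78 + 275*(13*(1 - 506)) = 78 + 275*(13*(-505)) = 78 + 275*(-6565) = 78 - 1805375 = -1805297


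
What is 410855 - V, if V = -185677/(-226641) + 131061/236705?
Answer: 3148726903012627/7663865415 ≈ 4.1085e+5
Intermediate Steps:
V = 10522067198/7663865415 (V = -185677*(-1/226641) + 131061*(1/236705) = 185677/226641 + 18723/33815 = 10522067198/7663865415 ≈ 1.3729)
410855 - V = 410855 - 1*10522067198/7663865415 = 410855 - 10522067198/7663865415 = 3148726903012627/7663865415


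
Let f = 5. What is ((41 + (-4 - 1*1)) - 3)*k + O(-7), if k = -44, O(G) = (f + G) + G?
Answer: -1461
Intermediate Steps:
O(G) = 5 + 2*G (O(G) = (5 + G) + G = 5 + 2*G)
((41 + (-4 - 1*1)) - 3)*k + O(-7) = ((41 + (-4 - 1*1)) - 3)*(-44) + (5 + 2*(-7)) = ((41 + (-4 - 1)) - 3)*(-44) + (5 - 14) = ((41 - 5) - 3)*(-44) - 9 = (36 - 3)*(-44) - 9 = 33*(-44) - 9 = -1452 - 9 = -1461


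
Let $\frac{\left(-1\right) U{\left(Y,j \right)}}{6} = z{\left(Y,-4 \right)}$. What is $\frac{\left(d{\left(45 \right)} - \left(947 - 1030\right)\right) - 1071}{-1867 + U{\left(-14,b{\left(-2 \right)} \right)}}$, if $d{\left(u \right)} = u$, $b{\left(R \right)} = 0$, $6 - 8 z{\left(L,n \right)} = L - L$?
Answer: $\frac{1886}{3743} \approx 0.50387$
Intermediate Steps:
$z{\left(L,n \right)} = \frac{3}{4}$ ($z{\left(L,n \right)} = \frac{3}{4} - \frac{L - L}{8} = \frac{3}{4} - 0 = \frac{3}{4} + 0 = \frac{3}{4}$)
$U{\left(Y,j \right)} = - \frac{9}{2}$ ($U{\left(Y,j \right)} = \left(-6\right) \frac{3}{4} = - \frac{9}{2}$)
$\frac{\left(d{\left(45 \right)} - \left(947 - 1030\right)\right) - 1071}{-1867 + U{\left(-14,b{\left(-2 \right)} \right)}} = \frac{\left(45 - \left(947 - 1030\right)\right) - 1071}{-1867 - \frac{9}{2}} = \frac{\left(45 - -83\right) - 1071}{- \frac{3743}{2}} = \left(\left(45 + 83\right) - 1071\right) \left(- \frac{2}{3743}\right) = \left(128 - 1071\right) \left(- \frac{2}{3743}\right) = \left(-943\right) \left(- \frac{2}{3743}\right) = \frac{1886}{3743}$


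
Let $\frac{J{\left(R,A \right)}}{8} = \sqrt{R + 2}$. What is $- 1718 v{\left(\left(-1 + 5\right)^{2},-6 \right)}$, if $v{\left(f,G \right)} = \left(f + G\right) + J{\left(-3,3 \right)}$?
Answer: $-17180 - 13744 i \approx -17180.0 - 13744.0 i$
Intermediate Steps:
$J{\left(R,A \right)} = 8 \sqrt{2 + R}$ ($J{\left(R,A \right)} = 8 \sqrt{R + 2} = 8 \sqrt{2 + R}$)
$v{\left(f,G \right)} = G + f + 8 i$ ($v{\left(f,G \right)} = \left(f + G\right) + 8 \sqrt{2 - 3} = \left(G + f\right) + 8 \sqrt{-1} = \left(G + f\right) + 8 i = G + f + 8 i$)
$- 1718 v{\left(\left(-1 + 5\right)^{2},-6 \right)} = - 1718 \left(-6 + \left(-1 + 5\right)^{2} + 8 i\right) = - 1718 \left(-6 + 4^{2} + 8 i\right) = - 1718 \left(-6 + 16 + 8 i\right) = - 1718 \left(10 + 8 i\right) = -17180 - 13744 i$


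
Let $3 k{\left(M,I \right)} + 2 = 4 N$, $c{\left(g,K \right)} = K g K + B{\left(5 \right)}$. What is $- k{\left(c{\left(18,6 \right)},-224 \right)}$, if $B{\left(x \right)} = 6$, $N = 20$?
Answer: $-26$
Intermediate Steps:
$c{\left(g,K \right)} = 6 + g K^{2}$ ($c{\left(g,K \right)} = K g K + 6 = g K^{2} + 6 = 6 + g K^{2}$)
$k{\left(M,I \right)} = 26$ ($k{\left(M,I \right)} = - \frac{2}{3} + \frac{4 \cdot 20}{3} = - \frac{2}{3} + \frac{1}{3} \cdot 80 = - \frac{2}{3} + \frac{80}{3} = 26$)
$- k{\left(c{\left(18,6 \right)},-224 \right)} = \left(-1\right) 26 = -26$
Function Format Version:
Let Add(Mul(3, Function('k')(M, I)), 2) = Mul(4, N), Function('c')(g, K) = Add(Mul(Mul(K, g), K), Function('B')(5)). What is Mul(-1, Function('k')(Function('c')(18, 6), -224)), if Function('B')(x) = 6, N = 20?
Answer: -26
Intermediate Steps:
Function('c')(g, K) = Add(6, Mul(g, Pow(K, 2))) (Function('c')(g, K) = Add(Mul(Mul(K, g), K), 6) = Add(Mul(g, Pow(K, 2)), 6) = Add(6, Mul(g, Pow(K, 2))))
Function('k')(M, I) = 26 (Function('k')(M, I) = Add(Rational(-2, 3), Mul(Rational(1, 3), Mul(4, 20))) = Add(Rational(-2, 3), Mul(Rational(1, 3), 80)) = Add(Rational(-2, 3), Rational(80, 3)) = 26)
Mul(-1, Function('k')(Function('c')(18, 6), -224)) = Mul(-1, 26) = -26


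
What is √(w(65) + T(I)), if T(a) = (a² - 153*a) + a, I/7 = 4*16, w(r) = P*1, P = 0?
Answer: 16*√518 ≈ 364.15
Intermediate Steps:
w(r) = 0 (w(r) = 0*1 = 0)
I = 448 (I = 7*(4*16) = 7*64 = 448)
T(a) = a² - 152*a
√(w(65) + T(I)) = √(0 + 448*(-152 + 448)) = √(0 + 448*296) = √(0 + 132608) = √132608 = 16*√518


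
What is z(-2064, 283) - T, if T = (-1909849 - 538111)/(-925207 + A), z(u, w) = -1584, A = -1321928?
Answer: -712381960/449427 ≈ -1585.1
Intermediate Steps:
T = 489592/449427 (T = (-1909849 - 538111)/(-925207 - 1321928) = -2447960/(-2247135) = -2447960*(-1/2247135) = 489592/449427 ≈ 1.0894)
z(-2064, 283) - T = -1584 - 1*489592/449427 = -1584 - 489592/449427 = -712381960/449427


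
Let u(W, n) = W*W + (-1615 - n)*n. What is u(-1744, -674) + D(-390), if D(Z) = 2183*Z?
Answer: 2824400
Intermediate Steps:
u(W, n) = W² + n*(-1615 - n)
u(-1744, -674) + D(-390) = ((-1744)² - 1*(-674)² - 1615*(-674)) + 2183*(-390) = (3041536 - 1*454276 + 1088510) - 851370 = (3041536 - 454276 + 1088510) - 851370 = 3675770 - 851370 = 2824400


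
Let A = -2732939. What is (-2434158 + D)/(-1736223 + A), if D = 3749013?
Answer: -1314855/4469162 ≈ -0.29421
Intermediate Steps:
(-2434158 + D)/(-1736223 + A) = (-2434158 + 3749013)/(-1736223 - 2732939) = 1314855/(-4469162) = 1314855*(-1/4469162) = -1314855/4469162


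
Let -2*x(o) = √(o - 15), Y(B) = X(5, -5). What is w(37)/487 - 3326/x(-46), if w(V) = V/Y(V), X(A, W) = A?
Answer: 37/2435 - 6652*I*√61/61 ≈ 0.015195 - 851.7*I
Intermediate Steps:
Y(B) = 5
w(V) = V/5
x(o) = -√(-15 + o)/2 (x(o) = -√(o - 15)/2 = -√(-15 + o)/2)
w(37)/487 - 3326/x(-46) = ((⅕)*37)/487 - 3326*(-2/√(-15 - 46)) = (37/5)*(1/487) - 3326*2*I*√61/61 = 37/2435 - 3326*2*I*√61/61 = 37/2435 - 6652*I*√61/61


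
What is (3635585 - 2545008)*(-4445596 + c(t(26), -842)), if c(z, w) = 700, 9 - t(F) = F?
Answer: -4847501344992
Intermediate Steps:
t(F) = 9 - F
(3635585 - 2545008)*(-4445596 + c(t(26), -842)) = (3635585 - 2545008)*(-4445596 + 700) = 1090577*(-4444896) = -4847501344992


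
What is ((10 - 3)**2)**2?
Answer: 2401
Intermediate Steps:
((10 - 3)**2)**2 = (7**2)**2 = 49**2 = 2401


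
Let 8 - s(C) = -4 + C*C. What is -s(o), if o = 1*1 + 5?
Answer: 24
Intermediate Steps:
o = 6 (o = 1 + 5 = 6)
s(C) = 12 - C² (s(C) = 8 - (-4 + C*C) = 8 - (-4 + C²) = 8 + (4 - C²) = 12 - C²)
-s(o) = -(12 - 1*6²) = -(12 - 1*36) = -(12 - 36) = -1*(-24) = 24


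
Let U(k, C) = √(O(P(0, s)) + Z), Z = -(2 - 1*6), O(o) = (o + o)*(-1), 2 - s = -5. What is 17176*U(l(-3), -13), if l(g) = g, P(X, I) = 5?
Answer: 17176*I*√6 ≈ 42072.0*I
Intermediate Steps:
s = 7 (s = 2 - 1*(-5) = 2 + 5 = 7)
O(o) = -2*o (O(o) = (2*o)*(-1) = -2*o)
Z = 4 (Z = -(2 - 6) = -1*(-4) = 4)
U(k, C) = I*√6 (U(k, C) = √(-2*5 + 4) = √(-10 + 4) = √(-6) = I*√6)
17176*U(l(-3), -13) = 17176*(I*√6) = 17176*I*√6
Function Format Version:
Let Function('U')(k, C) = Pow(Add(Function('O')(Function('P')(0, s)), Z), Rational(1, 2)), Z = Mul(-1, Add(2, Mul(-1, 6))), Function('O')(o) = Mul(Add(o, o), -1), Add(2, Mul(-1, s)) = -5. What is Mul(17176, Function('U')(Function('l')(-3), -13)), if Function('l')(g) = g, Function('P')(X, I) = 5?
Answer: Mul(17176, I, Pow(6, Rational(1, 2))) ≈ Mul(42072., I)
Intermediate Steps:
s = 7 (s = Add(2, Mul(-1, -5)) = Add(2, 5) = 7)
Function('O')(o) = Mul(-2, o) (Function('O')(o) = Mul(Mul(2, o), -1) = Mul(-2, o))
Z = 4 (Z = Mul(-1, Add(2, -6)) = Mul(-1, -4) = 4)
Function('U')(k, C) = Mul(I, Pow(6, Rational(1, 2))) (Function('U')(k, C) = Pow(Add(Mul(-2, 5), 4), Rational(1, 2)) = Pow(Add(-10, 4), Rational(1, 2)) = Pow(-6, Rational(1, 2)) = Mul(I, Pow(6, Rational(1, 2))))
Mul(17176, Function('U')(Function('l')(-3), -13)) = Mul(17176, Mul(I, Pow(6, Rational(1, 2)))) = Mul(17176, I, Pow(6, Rational(1, 2)))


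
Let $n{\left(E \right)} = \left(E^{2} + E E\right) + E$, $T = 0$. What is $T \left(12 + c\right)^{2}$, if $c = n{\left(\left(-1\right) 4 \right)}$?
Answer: $0$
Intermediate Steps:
$n{\left(E \right)} = E + 2 E^{2}$ ($n{\left(E \right)} = \left(E^{2} + E^{2}\right) + E = 2 E^{2} + E = E + 2 E^{2}$)
$c = 28$ ($c = \left(-1\right) 4 \left(1 + 2 \left(\left(-1\right) 4\right)\right) = - 4 \left(1 + 2 \left(-4\right)\right) = - 4 \left(1 - 8\right) = \left(-4\right) \left(-7\right) = 28$)
$T \left(12 + c\right)^{2} = 0 \left(12 + 28\right)^{2} = 0 \cdot 40^{2} = 0 \cdot 1600 = 0$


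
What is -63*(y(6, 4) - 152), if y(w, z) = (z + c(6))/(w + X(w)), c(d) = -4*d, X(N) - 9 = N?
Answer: 9636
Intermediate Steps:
X(N) = 9 + N
y(w, z) = (-24 + z)/(9 + 2*w) (y(w, z) = (z - 4*6)/(w + (9 + w)) = (z - 24)/(9 + 2*w) = (-24 + z)/(9 + 2*w))
-63*(y(6, 4) - 152) = -63*((-24 + 4)/(9 + 2*6) - 152) = -63*(-20/(9 + 12) - 152) = -63*(-20/21 - 152) = -63*(-3212/21) = 9636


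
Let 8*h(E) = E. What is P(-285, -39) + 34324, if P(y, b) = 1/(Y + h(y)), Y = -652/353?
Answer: 3632197180/105821 ≈ 34324.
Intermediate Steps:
h(E) = E/8
Y = -652/353 (Y = -652*1/353 = -652/353 ≈ -1.8470)
P(y, b) = 1/(-652/353 + y/8)
P(-285, -39) + 34324 = 2824/(-5216 + 353*(-285)) + 34324 = 2824/(-5216 - 100605) + 34324 = 2824/(-105821) + 34324 = 2824*(-1/105821) + 34324 = -2824/105821 + 34324 = 3632197180/105821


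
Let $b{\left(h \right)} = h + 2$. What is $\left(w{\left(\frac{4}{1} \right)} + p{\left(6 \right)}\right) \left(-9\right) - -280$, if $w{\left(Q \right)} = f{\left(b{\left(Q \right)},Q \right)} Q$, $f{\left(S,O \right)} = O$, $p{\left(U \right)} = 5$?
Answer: $91$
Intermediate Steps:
$b{\left(h \right)} = 2 + h$
$w{\left(Q \right)} = Q^{2}$ ($w{\left(Q \right)} = Q Q = Q^{2}$)
$\left(w{\left(\frac{4}{1} \right)} + p{\left(6 \right)}\right) \left(-9\right) - -280 = \left(\left(\frac{4}{1}\right)^{2} + 5\right) \left(-9\right) - -280 = \left(\left(4 \cdot 1\right)^{2} + 5\right) \left(-9\right) + 280 = \left(4^{2} + 5\right) \left(-9\right) + 280 = \left(16 + 5\right) \left(-9\right) + 280 = 21 \left(-9\right) + 280 = -189 + 280 = 91$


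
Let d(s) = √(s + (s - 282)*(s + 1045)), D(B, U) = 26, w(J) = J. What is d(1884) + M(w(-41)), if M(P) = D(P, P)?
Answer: 26 + √4694142 ≈ 2192.6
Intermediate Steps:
d(s) = √(s + (-282 + s)*(1045 + s))
M(P) = 26
d(1884) + M(w(-41)) = √(-294690 + 1884² + 764*1884) + 26 = √(-294690 + 3549456 + 1439376) + 26 = √4694142 + 26 = 26 + √4694142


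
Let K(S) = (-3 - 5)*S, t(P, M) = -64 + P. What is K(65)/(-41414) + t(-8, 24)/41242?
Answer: 4616008/426999047 ≈ 0.010810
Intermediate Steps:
K(S) = -8*S
K(65)/(-41414) + t(-8, 24)/41242 = -8*65/(-41414) + (-64 - 8)/41242 = -520*(-1/41414) - 72*1/41242 = 260/20707 - 36/20621 = 4616008/426999047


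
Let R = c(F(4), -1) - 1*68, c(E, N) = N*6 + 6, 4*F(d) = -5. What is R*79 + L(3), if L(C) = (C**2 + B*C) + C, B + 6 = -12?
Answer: -5414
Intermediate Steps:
B = -18 (B = -6 - 12 = -18)
F(d) = -5/4 (F(d) = (1/4)*(-5) = -5/4)
c(E, N) = 6 + 6*N (c(E, N) = 6*N + 6 = 6 + 6*N)
L(C) = C**2 - 17*C (L(C) = (C**2 - 18*C) + C = C**2 - 17*C)
R = -68 (R = (6 + 6*(-1)) - 1*68 = (6 - 6) - 68 = 0 - 68 = -68)
R*79 + L(3) = -68*79 + 3*(-17 + 3) = -5372 + 3*(-14) = -5372 - 42 = -5414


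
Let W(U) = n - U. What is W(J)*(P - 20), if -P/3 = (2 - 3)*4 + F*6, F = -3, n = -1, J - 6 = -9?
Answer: 92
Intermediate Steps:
J = -3 (J = 6 - 9 = -3)
W(U) = -1 - U
P = 66 (P = -3*((2 - 3)*4 - 3*6) = -3*(-1*4 - 18) = -3*(-4 - 18) = -3*(-22) = 66)
W(J)*(P - 20) = (-1 - 1*(-3))*(66 - 20) = (-1 + 3)*46 = 2*46 = 92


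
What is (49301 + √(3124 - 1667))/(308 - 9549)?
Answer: -49301/9241 - √1457/9241 ≈ -5.3392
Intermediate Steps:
(49301 + √(3124 - 1667))/(308 - 9549) = (49301 + √1457)/(-9241) = (49301 + √1457)*(-1/9241) = -49301/9241 - √1457/9241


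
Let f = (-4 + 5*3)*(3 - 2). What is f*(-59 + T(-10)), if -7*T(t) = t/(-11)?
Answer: -4553/7 ≈ -650.43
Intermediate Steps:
T(t) = t/77 (T(t) = -t/(7*(-11)) = -t*(-1)/(7*11) = -(-1)*t/77 = t/77)
f = 11 (f = (-4 + 15)*1 = 11*1 = 11)
f*(-59 + T(-10)) = 11*(-59 + (1/77)*(-10)) = 11*(-59 - 10/77) = 11*(-4553/77) = -4553/7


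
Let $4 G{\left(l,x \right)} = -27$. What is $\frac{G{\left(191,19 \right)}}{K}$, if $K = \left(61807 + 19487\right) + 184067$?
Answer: $- \frac{27}{1061444} \approx -2.5437 \cdot 10^{-5}$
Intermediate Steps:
$G{\left(l,x \right)} = - \frac{27}{4}$ ($G{\left(l,x \right)} = \frac{1}{4} \left(-27\right) = - \frac{27}{4}$)
$K = 265361$ ($K = 81294 + 184067 = 265361$)
$\frac{G{\left(191,19 \right)}}{K} = - \frac{27}{4 \cdot 265361} = \left(- \frac{27}{4}\right) \frac{1}{265361} = - \frac{27}{1061444}$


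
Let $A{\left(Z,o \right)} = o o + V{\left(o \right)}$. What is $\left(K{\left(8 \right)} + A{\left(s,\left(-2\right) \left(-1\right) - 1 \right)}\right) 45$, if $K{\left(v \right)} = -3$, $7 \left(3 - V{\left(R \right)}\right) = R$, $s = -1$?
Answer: $\frac{270}{7} \approx 38.571$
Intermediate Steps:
$V{\left(R \right)} = 3 - \frac{R}{7}$
$A{\left(Z,o \right)} = 3 + o^{2} - \frac{o}{7}$ ($A{\left(Z,o \right)} = o o - \left(-3 + \frac{o}{7}\right) = o^{2} - \left(-3 + \frac{o}{7}\right) = 3 + o^{2} - \frac{o}{7}$)
$\left(K{\left(8 \right)} + A{\left(s,\left(-2\right) \left(-1\right) - 1 \right)}\right) 45 = \left(-3 + \left(3 + \left(\left(-2\right) \left(-1\right) - 1\right)^{2} - \frac{\left(-2\right) \left(-1\right) - 1}{7}\right)\right) 45 = \left(-3 + \left(3 + \left(2 - 1\right)^{2} - \frac{2 - 1}{7}\right)\right) 45 = \left(-3 + \left(3 + 1^{2} - \frac{1}{7}\right)\right) 45 = \left(-3 + \left(3 + 1 - \frac{1}{7}\right)\right) 45 = \left(-3 + \frac{27}{7}\right) 45 = \frac{6}{7} \cdot 45 = \frac{270}{7}$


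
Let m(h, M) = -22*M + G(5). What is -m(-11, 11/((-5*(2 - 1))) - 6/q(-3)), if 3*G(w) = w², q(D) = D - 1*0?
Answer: -191/15 ≈ -12.733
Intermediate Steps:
q(D) = D (q(D) = D + 0 = D)
G(w) = w²/3
m(h, M) = 25/3 - 22*M (m(h, M) = -22*M + (⅓)*5² = -22*M + (⅓)*25 = -22*M + 25/3 = 25/3 - 22*M)
-m(-11, 11/((-5*(2 - 1))) - 6/q(-3)) = -(25/3 - 22*(11/((-5*(2 - 1))) - 6/(-3))) = -(25/3 - 22*(11/((-5*1)) - 6*(-⅓))) = -(25/3 - 22*(11/(-5) + 2)) = -(25/3 - 22*(11*(-⅕) + 2)) = -(25/3 - 22*(-11/5 + 2)) = -(25/3 - 22*(-⅕)) = -(25/3 + 22/5) = -1*191/15 = -191/15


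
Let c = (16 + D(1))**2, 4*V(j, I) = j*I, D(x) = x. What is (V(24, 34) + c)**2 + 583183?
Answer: 826232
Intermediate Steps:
V(j, I) = I*j/4 (V(j, I) = (j*I)/4 = (I*j)/4 = I*j/4)
c = 289 (c = (16 + 1)**2 = 17**2 = 289)
(V(24, 34) + c)**2 + 583183 = ((1/4)*34*24 + 289)**2 + 583183 = (204 + 289)**2 + 583183 = 493**2 + 583183 = 243049 + 583183 = 826232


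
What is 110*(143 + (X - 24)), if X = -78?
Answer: 4510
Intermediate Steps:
110*(143 + (X - 24)) = 110*(143 + (-78 - 24)) = 110*(143 - 102) = 110*41 = 4510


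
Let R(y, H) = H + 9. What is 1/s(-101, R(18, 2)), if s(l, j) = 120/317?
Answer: 317/120 ≈ 2.6417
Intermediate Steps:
R(y, H) = 9 + H
s(l, j) = 120/317 (s(l, j) = 120*(1/317) = 120/317)
1/s(-101, R(18, 2)) = 1/(120/317) = 317/120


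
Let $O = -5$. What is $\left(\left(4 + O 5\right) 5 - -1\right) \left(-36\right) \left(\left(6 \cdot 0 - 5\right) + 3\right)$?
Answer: $-7488$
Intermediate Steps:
$\left(\left(4 + O 5\right) 5 - -1\right) \left(-36\right) \left(\left(6 \cdot 0 - 5\right) + 3\right) = \left(\left(4 - 25\right) 5 - -1\right) \left(-36\right) \left(\left(6 \cdot 0 - 5\right) + 3\right) = \left(\left(4 - 25\right) 5 + 1\right) \left(-36\right) \left(\left(0 - 5\right) + 3\right) = \left(\left(-21\right) 5 + 1\right) \left(-36\right) \left(-5 + 3\right) = \left(-105 + 1\right) \left(-36\right) \left(-2\right) = \left(-104\right) \left(-36\right) \left(-2\right) = 3744 \left(-2\right) = -7488$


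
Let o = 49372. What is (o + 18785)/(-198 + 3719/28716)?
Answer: -1957196412/5682049 ≈ -344.45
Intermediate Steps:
(o + 18785)/(-198 + 3719/28716) = (49372 + 18785)/(-198 + 3719/28716) = 68157/(-198 + 3719*(1/28716)) = 68157/(-198 + 3719/28716) = 68157/(-5682049/28716) = 68157*(-28716/5682049) = -1957196412/5682049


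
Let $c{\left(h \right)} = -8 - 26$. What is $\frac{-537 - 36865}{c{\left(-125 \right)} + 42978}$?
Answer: $- \frac{18701}{21472} \approx -0.87095$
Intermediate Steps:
$c{\left(h \right)} = -34$ ($c{\left(h \right)} = -8 - 26 = -34$)
$\frac{-537 - 36865}{c{\left(-125 \right)} + 42978} = \frac{-537 - 36865}{-34 + 42978} = - \frac{37402}{42944} = \left(-37402\right) \frac{1}{42944} = - \frac{18701}{21472}$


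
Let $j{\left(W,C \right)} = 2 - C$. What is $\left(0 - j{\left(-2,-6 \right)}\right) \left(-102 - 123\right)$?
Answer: $1800$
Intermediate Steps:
$\left(0 - j{\left(-2,-6 \right)}\right) \left(-102 - 123\right) = \left(0 - \left(2 - -6\right)\right) \left(-102 - 123\right) = \left(0 - \left(2 + 6\right)\right) \left(-225\right) = \left(0 - 8\right) \left(-225\right) = \left(-8\right) \left(-225\right) = 1800$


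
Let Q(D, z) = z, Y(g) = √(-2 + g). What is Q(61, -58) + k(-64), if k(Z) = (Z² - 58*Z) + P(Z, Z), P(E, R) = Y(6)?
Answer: 7752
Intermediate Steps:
P(E, R) = 2 (P(E, R) = √(-2 + 6) = √4 = 2)
k(Z) = 2 + Z² - 58*Z (k(Z) = (Z² - 58*Z) + 2 = 2 + Z² - 58*Z)
Q(61, -58) + k(-64) = -58 + (2 + (-64)² - 58*(-64)) = -58 + (2 + 4096 + 3712) = -58 + 7810 = 7752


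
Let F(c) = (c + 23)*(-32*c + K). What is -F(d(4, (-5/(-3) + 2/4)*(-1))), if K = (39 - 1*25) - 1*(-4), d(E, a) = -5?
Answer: -3204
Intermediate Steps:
K = 18 (K = (39 - 25) + 4 = 14 + 4 = 18)
F(c) = (18 - 32*c)*(23 + c) (F(c) = (c + 23)*(-32*c + 18) = (23 + c)*(18 - 32*c) = (18 - 32*c)*(23 + c))
-F(d(4, (-5/(-3) + 2/4)*(-1))) = -(414 - 718*(-5) - 32*(-5)²) = -(414 + 3590 - 32*25) = -(414 + 3590 - 800) = -1*3204 = -3204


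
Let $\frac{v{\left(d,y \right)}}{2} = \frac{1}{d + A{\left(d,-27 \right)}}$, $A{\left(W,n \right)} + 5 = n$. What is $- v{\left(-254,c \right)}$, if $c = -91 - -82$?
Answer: $\frac{1}{143} \approx 0.006993$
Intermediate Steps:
$c = -9$ ($c = -91 + 82 = -9$)
$A{\left(W,n \right)} = -5 + n$
$v{\left(d,y \right)} = \frac{2}{-32 + d}$ ($v{\left(d,y \right)} = \frac{2}{d - 32} = \frac{2}{-32 + d}$)
$- v{\left(-254,c \right)} = - \frac{2}{-32 - 254} = - \frac{2}{-286} = - \frac{2 \left(-1\right)}{286} = \left(-1\right) \left(- \frac{1}{143}\right) = \frac{1}{143}$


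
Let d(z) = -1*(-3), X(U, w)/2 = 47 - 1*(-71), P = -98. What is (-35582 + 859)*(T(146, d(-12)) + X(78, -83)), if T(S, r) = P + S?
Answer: -9861332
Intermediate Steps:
X(U, w) = 236 (X(U, w) = 2*(47 - 1*(-71)) = 2*(47 + 71) = 2*118 = 236)
d(z) = 3
T(S, r) = -98 + S
(-35582 + 859)*(T(146, d(-12)) + X(78, -83)) = (-35582 + 859)*((-98 + 146) + 236) = -34723*(48 + 236) = -34723*284 = -9861332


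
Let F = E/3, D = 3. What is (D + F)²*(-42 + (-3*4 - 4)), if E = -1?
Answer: -3712/9 ≈ -412.44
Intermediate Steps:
F = -⅓ (F = -1/3 = -1*⅓ = -⅓ ≈ -0.33333)
(D + F)²*(-42 + (-3*4 - 4)) = (3 - ⅓)²*(-42 + (-3*4 - 4)) = (8/3)²*(-42 + (-12 - 4)) = 64*(-42 - 16)/9 = (64/9)*(-58) = -3712/9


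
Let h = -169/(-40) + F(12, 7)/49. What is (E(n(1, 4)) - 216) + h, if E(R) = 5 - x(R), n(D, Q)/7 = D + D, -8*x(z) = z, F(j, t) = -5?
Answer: -402049/1960 ≈ -205.13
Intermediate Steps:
x(z) = -z/8
h = 8081/1960 (h = -169/(-40) - 5/49 = -169*(-1/40) - 5*1/49 = 169/40 - 5/49 = 8081/1960 ≈ 4.1230)
n(D, Q) = 14*D (n(D, Q) = 7*(D + D) = 7*(2*D) = 14*D)
E(R) = 5 + R/8 (E(R) = 5 - (-1)*R/8 = 5 + R/8)
(E(n(1, 4)) - 216) + h = ((5 + (14*1)/8) - 216) + 8081/1960 = ((5 + (⅛)*14) - 216) + 8081/1960 = ((5 + 7/4) - 216) + 8081/1960 = (27/4 - 216) + 8081/1960 = -837/4 + 8081/1960 = -402049/1960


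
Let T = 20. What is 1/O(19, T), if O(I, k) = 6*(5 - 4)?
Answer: ⅙ ≈ 0.16667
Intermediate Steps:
O(I, k) = 6 (O(I, k) = 6*1 = 6)
1/O(19, T) = 1/6 = ⅙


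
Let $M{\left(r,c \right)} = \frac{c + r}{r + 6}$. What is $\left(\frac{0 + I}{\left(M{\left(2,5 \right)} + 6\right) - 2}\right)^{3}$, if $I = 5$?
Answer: $\frac{64000}{59319} \approx 1.0789$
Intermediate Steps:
$M{\left(r,c \right)} = \frac{c + r}{6 + r}$
$\left(\frac{0 + I}{\left(M{\left(2,5 \right)} + 6\right) - 2}\right)^{3} = \left(\frac{0 + 5}{\left(\frac{5 + 2}{6 + 2} + 6\right) - 2}\right)^{3} = \left(\frac{5}{\left(\frac{1}{8} \cdot 7 + 6\right) - 2}\right)^{3} = \left(\frac{5}{\left(\frac{7}{8} + 6\right) - 2}\right)^{3} = \left(\frac{5}{\frac{55}{8} - 2}\right)^{3} = \left(\frac{5}{\frac{39}{8}}\right)^{3} = \left(5 \cdot \frac{8}{39}\right)^{3} = \left(\frac{40}{39}\right)^{3} = \frac{64000}{59319}$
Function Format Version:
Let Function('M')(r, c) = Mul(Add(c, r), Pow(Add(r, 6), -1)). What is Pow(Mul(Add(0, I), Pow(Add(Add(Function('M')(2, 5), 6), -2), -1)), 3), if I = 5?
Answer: Rational(64000, 59319) ≈ 1.0789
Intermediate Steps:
Function('M')(r, c) = Mul(Pow(Add(6, r), -1), Add(c, r)) (Function('M')(r, c) = Mul(Add(c, r), Pow(Add(6, r), -1)) = Mul(Pow(Add(6, r), -1), Add(c, r)))
Pow(Mul(Add(0, I), Pow(Add(Add(Function('M')(2, 5), 6), -2), -1)), 3) = Pow(Mul(Add(0, 5), Pow(Add(Add(Mul(Pow(Add(6, 2), -1), Add(5, 2)), 6), -2), -1)), 3) = Pow(Mul(5, Pow(Add(Add(Mul(Pow(8, -1), 7), 6), -2), -1)), 3) = Pow(Mul(5, Pow(Add(Add(Mul(Rational(1, 8), 7), 6), -2), -1)), 3) = Pow(Mul(5, Pow(Add(Add(Rational(7, 8), 6), -2), -1)), 3) = Pow(Mul(5, Pow(Add(Rational(55, 8), -2), -1)), 3) = Pow(Mul(5, Pow(Rational(39, 8), -1)), 3) = Pow(Mul(5, Rational(8, 39)), 3) = Pow(Rational(40, 39), 3) = Rational(64000, 59319)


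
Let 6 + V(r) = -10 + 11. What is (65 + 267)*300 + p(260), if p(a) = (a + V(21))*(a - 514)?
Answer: 34830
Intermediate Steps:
V(r) = -5 (V(r) = -6 + (-10 + 11) = -6 + 1 = -5)
p(a) = (-514 + a)*(-5 + a) (p(a) = (a - 5)*(a - 514) = (-5 + a)*(-514 + a) = (-514 + a)*(-5 + a))
(65 + 267)*300 + p(260) = (65 + 267)*300 + (2570 + 260² - 519*260) = 332*300 + (2570 + 67600 - 134940) = 99600 - 64770 = 34830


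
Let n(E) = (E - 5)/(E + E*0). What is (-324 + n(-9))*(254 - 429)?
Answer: 507850/9 ≈ 56428.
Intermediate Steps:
n(E) = (-5 + E)/E (n(E) = (-5 + E)/(E + 0) = (-5 + E)/E)
(-324 + n(-9))*(254 - 429) = (-324 + (-5 - 9)/(-9))*(254 - 429) = (-324 - 1/9*(-14))*(-175) = (-324 + 14/9)*(-175) = -2902/9*(-175) = 507850/9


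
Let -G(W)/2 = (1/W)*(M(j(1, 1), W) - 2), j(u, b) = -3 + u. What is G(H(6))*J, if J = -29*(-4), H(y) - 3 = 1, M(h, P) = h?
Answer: 232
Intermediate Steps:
H(y) = 4 (H(y) = 3 + 1 = 4)
J = 116
G(W) = 8/W (G(W) = -2*1/W*((-3 + 1) - 2) = -2*(-2 - 2)/W = -2*(-4)/W = -(-8)/W = 8/W)
G(H(6))*J = (8/4)*116 = (8*(1/4))*116 = 2*116 = 232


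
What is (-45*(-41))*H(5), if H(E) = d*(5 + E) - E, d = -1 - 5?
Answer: -119925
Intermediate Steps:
d = -6
H(E) = -30 - 7*E (H(E) = -6*(5 + E) - E = (-30 - 6*E) - E = -30 - 7*E)
(-45*(-41))*H(5) = (-45*(-41))*(-30 - 7*5) = 1845*(-30 - 35) = 1845*(-65) = -119925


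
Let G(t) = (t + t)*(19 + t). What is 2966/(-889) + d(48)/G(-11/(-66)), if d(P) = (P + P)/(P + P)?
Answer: -325088/102235 ≈ -3.1798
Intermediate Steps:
G(t) = 2*t*(19 + t) (G(t) = (2*t)*(19 + t) = 2*t*(19 + t))
d(P) = 1 (d(P) = (2*P)/((2*P)) = (2*P)*(1/(2*P)) = 1)
2966/(-889) + d(48)/G(-11/(-66)) = 2966/(-889) + 1/(2*(-11/(-66))*(19 - 11/(-66))) = 2966*(-1/889) + 1/(2*(-11*(-1/66))*(19 - 11*(-1/66))) = -2966/889 + 1/(2*(1/6)*(19 + 1/6)) = -2966/889 + 1/(2*(1/6)*(115/6)) = -2966/889 + 1/(115/18) = -2966/889 + 1*(18/115) = -2966/889 + 18/115 = -325088/102235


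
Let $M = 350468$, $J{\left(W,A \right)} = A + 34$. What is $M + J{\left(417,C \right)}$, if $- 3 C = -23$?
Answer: $\frac{1051529}{3} \approx 3.5051 \cdot 10^{5}$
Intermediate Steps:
$C = \frac{23}{3}$ ($C = \left(- \frac{1}{3}\right) \left(-23\right) = \frac{23}{3} \approx 7.6667$)
$J{\left(W,A \right)} = 34 + A$
$M + J{\left(417,C \right)} = 350468 + \left(34 + \frac{23}{3}\right) = 350468 + \frac{125}{3} = \frac{1051529}{3}$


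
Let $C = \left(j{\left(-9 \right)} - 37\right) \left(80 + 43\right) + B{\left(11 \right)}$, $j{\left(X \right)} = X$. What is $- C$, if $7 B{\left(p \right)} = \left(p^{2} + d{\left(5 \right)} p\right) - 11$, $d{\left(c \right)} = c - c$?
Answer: $\frac{39496}{7} \approx 5642.3$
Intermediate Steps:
$d{\left(c \right)} = 0$
$B{\left(p \right)} = - \frac{11}{7} + \frac{p^{2}}{7}$ ($B{\left(p \right)} = \frac{\left(p^{2} + 0 p\right) - 11}{7} = \frac{\left(p^{2} + 0\right) - 11}{7} = \frac{p^{2} - 11}{7} = \frac{-11 + p^{2}}{7} = - \frac{11}{7} + \frac{p^{2}}{7}$)
$C = - \frac{39496}{7}$ ($C = \left(-9 - 37\right) \left(80 + 43\right) - \left(\frac{11}{7} - \frac{11^{2}}{7}\right) = \left(-46\right) 123 + \left(- \frac{11}{7} + \frac{1}{7} \cdot 121\right) = -5658 + \left(- \frac{11}{7} + \frac{121}{7}\right) = -5658 + \frac{110}{7} = - \frac{39496}{7} \approx -5642.3$)
$- C = \left(-1\right) \left(- \frac{39496}{7}\right) = \frac{39496}{7}$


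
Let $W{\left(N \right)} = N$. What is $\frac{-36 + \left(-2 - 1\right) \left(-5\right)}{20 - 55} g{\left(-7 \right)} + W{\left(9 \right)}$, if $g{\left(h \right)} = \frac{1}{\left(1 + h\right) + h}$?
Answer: $\frac{582}{65} \approx 8.9538$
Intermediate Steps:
$g{\left(h \right)} = \frac{1}{1 + 2 h}$
$\frac{-36 + \left(-2 - 1\right) \left(-5\right)}{20 - 55} g{\left(-7 \right)} + W{\left(9 \right)} = \frac{\left(-36 + \left(-2 - 1\right) \left(-5\right)\right) \frac{1}{20 - 55}}{1 + 2 \left(-7\right)} + 9 = \frac{\left(-36 - -15\right) \frac{1}{-35}}{1 - 14} + 9 = \frac{\left(-36 + 15\right) \left(- \frac{1}{35}\right)}{-13} + 9 = \left(-21\right) \left(- \frac{1}{35}\right) \left(- \frac{1}{13}\right) + 9 = \frac{3}{5} \left(- \frac{1}{13}\right) + 9 = - \frac{3}{65} + 9 = \frac{582}{65}$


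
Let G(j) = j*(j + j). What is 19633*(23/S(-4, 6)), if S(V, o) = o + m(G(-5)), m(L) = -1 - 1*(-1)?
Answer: 451559/6 ≈ 75260.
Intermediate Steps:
G(j) = 2*j² (G(j) = j*(2*j) = 2*j²)
m(L) = 0 (m(L) = -1 + 1 = 0)
S(V, o) = o (S(V, o) = o + 0 = o)
19633*(23/S(-4, 6)) = 19633*(23/6) = 451559/6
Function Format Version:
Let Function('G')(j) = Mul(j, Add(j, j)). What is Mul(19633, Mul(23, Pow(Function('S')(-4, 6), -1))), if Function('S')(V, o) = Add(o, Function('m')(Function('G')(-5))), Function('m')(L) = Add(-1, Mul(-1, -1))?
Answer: Rational(451559, 6) ≈ 75260.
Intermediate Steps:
Function('G')(j) = Mul(2, Pow(j, 2)) (Function('G')(j) = Mul(j, Mul(2, j)) = Mul(2, Pow(j, 2)))
Function('m')(L) = 0 (Function('m')(L) = Add(-1, 1) = 0)
Function('S')(V, o) = o (Function('S')(V, o) = Add(o, 0) = o)
Mul(19633, Mul(23, Pow(Function('S')(-4, 6), -1))) = Mul(19633, Mul(23, Pow(6, -1))) = Mul(19633, Mul(23, Rational(1, 6))) = Mul(19633, Rational(23, 6)) = Rational(451559, 6)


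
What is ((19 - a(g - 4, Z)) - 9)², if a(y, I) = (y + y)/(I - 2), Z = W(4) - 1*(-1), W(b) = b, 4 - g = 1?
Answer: 1024/9 ≈ 113.78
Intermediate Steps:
g = 3 (g = 4 - 1*1 = 4 - 1 = 3)
Z = 5 (Z = 4 - 1*(-1) = 4 + 1 = 5)
a(y, I) = 2*y/(-2 + I) (a(y, I) = (2*y)/(-2 + I) = 2*y/(-2 + I))
((19 - a(g - 4, Z)) - 9)² = ((19 - 2*(3 - 4)/(-2 + 5)) - 9)² = ((19 - 2*(-1)/3) - 9)² = ((19 - 1*(-⅔)) - 9)² = ((19 + ⅔) - 9)² = (59/3 - 9)² = (32/3)² = 1024/9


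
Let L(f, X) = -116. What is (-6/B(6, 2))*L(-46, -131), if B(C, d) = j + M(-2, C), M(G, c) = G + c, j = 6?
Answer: 348/5 ≈ 69.600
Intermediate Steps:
B(C, d) = 4 + C (B(C, d) = 6 + (-2 + C) = 4 + C)
(-6/B(6, 2))*L(-46, -131) = -6/(4 + 6)*(-116) = -6/10*(-116) = -6*⅒*(-116) = -⅗*(-116) = 348/5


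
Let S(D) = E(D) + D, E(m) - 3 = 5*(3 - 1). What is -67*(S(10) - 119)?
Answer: 6432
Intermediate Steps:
E(m) = 13 (E(m) = 3 + 5*(3 - 1) = 3 + 5*2 = 3 + 10 = 13)
S(D) = 13 + D
-67*(S(10) - 119) = -67*((13 + 10) - 119) = -67*(23 - 119) = -67*(-96) = 6432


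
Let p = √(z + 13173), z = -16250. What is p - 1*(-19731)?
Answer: 19731 + I*√3077 ≈ 19731.0 + 55.471*I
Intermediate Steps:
p = I*√3077 (p = √(-16250 + 13173) = √(-3077) = I*√3077 ≈ 55.471*I)
p - 1*(-19731) = I*√3077 - 1*(-19731) = I*√3077 + 19731 = 19731 + I*√3077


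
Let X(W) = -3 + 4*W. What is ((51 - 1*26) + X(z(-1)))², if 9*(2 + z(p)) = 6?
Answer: 2500/9 ≈ 277.78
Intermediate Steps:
z(p) = -4/3 (z(p) = -2 + (⅑)*6 = -2 + ⅔ = -4/3)
((51 - 1*26) + X(z(-1)))² = ((51 - 1*26) + (-3 + 4*(-4/3)))² = ((51 - 26) + (-3 - 16/3))² = (25 - 25/3)² = (50/3)² = 2500/9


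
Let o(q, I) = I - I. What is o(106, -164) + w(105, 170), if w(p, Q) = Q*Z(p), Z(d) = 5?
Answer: 850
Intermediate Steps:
o(q, I) = 0
w(p, Q) = 5*Q (w(p, Q) = Q*5 = 5*Q)
o(106, -164) + w(105, 170) = 0 + 5*170 = 0 + 850 = 850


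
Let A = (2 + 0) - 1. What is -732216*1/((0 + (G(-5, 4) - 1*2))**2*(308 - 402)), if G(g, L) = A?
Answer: 366108/47 ≈ 7789.5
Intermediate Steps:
A = 1 (A = 2 - 1 = 1)
G(g, L) = 1
-732216*1/((0 + (G(-5, 4) - 1*2))**2*(308 - 402)) = -732216*1/((0 + (1 - 1*2))**2*(308 - 402)) = -732216*(-1/(94*(0 + (1 - 2))**2)) = -732216*(-1/(94*(0 - 1)**2)) = -732216/((-1)**2*(-94)) = -732216/(1*(-94)) = -732216/(-94) = -732216*(-1/94) = 366108/47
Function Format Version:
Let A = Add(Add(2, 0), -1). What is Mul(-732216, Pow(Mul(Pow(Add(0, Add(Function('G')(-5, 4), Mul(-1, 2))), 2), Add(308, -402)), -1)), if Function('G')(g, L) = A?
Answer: Rational(366108, 47) ≈ 7789.5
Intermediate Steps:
A = 1 (A = Add(2, -1) = 1)
Function('G')(g, L) = 1
Mul(-732216, Pow(Mul(Pow(Add(0, Add(Function('G')(-5, 4), Mul(-1, 2))), 2), Add(308, -402)), -1)) = Mul(-732216, Pow(Mul(Pow(Add(0, Add(1, Mul(-1, 2))), 2), Add(308, -402)), -1)) = Mul(-732216, Pow(Mul(Pow(Add(0, Add(1, -2)), 2), -94), -1)) = Mul(-732216, Pow(Mul(Pow(Add(0, -1), 2), -94), -1)) = Mul(-732216, Pow(Mul(Pow(-1, 2), -94), -1)) = Mul(-732216, Pow(Mul(1, -94), -1)) = Mul(-732216, Pow(-94, -1)) = Mul(-732216, Rational(-1, 94)) = Rational(366108, 47)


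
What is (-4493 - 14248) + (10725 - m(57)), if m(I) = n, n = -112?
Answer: -7904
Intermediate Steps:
m(I) = -112
(-4493 - 14248) + (10725 - m(57)) = (-4493 - 14248) + (10725 - 1*(-112)) = -18741 + (10725 + 112) = -18741 + 10837 = -7904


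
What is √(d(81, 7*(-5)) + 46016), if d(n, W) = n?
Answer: √46097 ≈ 214.70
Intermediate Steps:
√(d(81, 7*(-5)) + 46016) = √(81 + 46016) = √46097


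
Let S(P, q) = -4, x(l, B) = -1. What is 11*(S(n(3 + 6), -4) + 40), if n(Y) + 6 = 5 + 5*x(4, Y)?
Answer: 396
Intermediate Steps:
n(Y) = -6 (n(Y) = -6 + (5 + 5*(-1)) = -6 + (5 - 5) = -6 + 0 = -6)
11*(S(n(3 + 6), -4) + 40) = 11*(-4 + 40) = 11*36 = 396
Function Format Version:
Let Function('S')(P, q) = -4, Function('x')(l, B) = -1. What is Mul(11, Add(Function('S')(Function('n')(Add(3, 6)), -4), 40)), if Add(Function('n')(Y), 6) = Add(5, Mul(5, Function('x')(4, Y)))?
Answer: 396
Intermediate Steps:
Function('n')(Y) = -6 (Function('n')(Y) = Add(-6, Add(5, Mul(5, -1))) = Add(-6, Add(5, -5)) = Add(-6, 0) = -6)
Mul(11, Add(Function('S')(Function('n')(Add(3, 6)), -4), 40)) = Mul(11, Add(-4, 40)) = Mul(11, 36) = 396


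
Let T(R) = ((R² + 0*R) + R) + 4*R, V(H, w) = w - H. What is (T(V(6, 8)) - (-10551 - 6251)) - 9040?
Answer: 7776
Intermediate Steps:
T(R) = R² + 5*R (T(R) = ((R² + 0) + R) + 4*R = (R² + R) + 4*R = (R + R²) + 4*R = R² + 5*R)
(T(V(6, 8)) - (-10551 - 6251)) - 9040 = ((8 - 1*6)*(5 + (8 - 1*6)) - (-10551 - 6251)) - 9040 = ((8 - 6)*(5 + (8 - 6)) - 1*(-16802)) - 9040 = (2*(5 + 2) + 16802) - 9040 = (2*7 + 16802) - 9040 = (14 + 16802) - 9040 = 16816 - 9040 = 7776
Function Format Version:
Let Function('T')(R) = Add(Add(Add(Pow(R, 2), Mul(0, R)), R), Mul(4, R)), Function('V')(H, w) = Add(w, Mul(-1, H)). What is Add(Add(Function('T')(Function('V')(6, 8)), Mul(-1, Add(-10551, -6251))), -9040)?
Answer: 7776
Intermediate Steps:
Function('T')(R) = Add(Pow(R, 2), Mul(5, R)) (Function('T')(R) = Add(Add(Add(Pow(R, 2), 0), R), Mul(4, R)) = Add(Add(Pow(R, 2), R), Mul(4, R)) = Add(Add(R, Pow(R, 2)), Mul(4, R)) = Add(Pow(R, 2), Mul(5, R)))
Add(Add(Function('T')(Function('V')(6, 8)), Mul(-1, Add(-10551, -6251))), -9040) = Add(Add(Mul(Add(8, Mul(-1, 6)), Add(5, Add(8, Mul(-1, 6)))), Mul(-1, Add(-10551, -6251))), -9040) = Add(Add(Mul(Add(8, -6), Add(5, Add(8, -6))), Mul(-1, -16802)), -9040) = Add(Add(Mul(2, Add(5, 2)), 16802), -9040) = Add(Add(Mul(2, 7), 16802), -9040) = Add(Add(14, 16802), -9040) = Add(16816, -9040) = 7776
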